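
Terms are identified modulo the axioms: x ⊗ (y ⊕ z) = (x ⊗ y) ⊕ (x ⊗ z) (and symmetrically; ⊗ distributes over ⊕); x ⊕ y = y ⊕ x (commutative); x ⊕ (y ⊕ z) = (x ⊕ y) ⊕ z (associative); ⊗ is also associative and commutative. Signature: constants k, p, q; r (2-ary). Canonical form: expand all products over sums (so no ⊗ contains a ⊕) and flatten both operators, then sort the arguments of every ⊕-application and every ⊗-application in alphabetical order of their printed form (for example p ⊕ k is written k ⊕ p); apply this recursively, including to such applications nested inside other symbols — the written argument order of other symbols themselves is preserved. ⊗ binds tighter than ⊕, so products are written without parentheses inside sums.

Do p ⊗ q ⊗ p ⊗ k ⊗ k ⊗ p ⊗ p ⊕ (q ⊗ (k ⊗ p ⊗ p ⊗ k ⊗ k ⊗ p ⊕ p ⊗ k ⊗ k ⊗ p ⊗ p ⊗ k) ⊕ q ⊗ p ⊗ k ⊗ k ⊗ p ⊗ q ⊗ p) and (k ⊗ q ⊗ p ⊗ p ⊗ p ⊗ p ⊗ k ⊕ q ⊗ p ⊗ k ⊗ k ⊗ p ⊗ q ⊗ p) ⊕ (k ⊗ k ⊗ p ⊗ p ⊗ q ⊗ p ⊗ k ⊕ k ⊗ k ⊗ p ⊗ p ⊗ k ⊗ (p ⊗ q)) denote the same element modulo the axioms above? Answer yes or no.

Left:  p ⊗ q ⊗ p ⊗ k ⊗ k ⊗ p ⊗ p ⊕ (q ⊗ (k ⊗ p ⊗ p ⊗ k ⊗ k ⊗ p ⊕ p ⊗ k ⊗ k ⊗ p ⊗ p ⊗ k) ⊕ q ⊗ p ⊗ k ⊗ k ⊗ p ⊗ q ⊗ p)
  Expand:  k ⊗ k ⊗ p ⊗ p ⊗ p ⊗ p ⊗ q ⊕ k ⊗ k ⊗ k ⊗ p ⊗ p ⊗ p ⊗ q ⊕ k ⊗ k ⊗ k ⊗ p ⊗ p ⊗ p ⊗ q ⊕ k ⊗ k ⊗ p ⊗ p ⊗ p ⊗ q ⊗ q
  Sort:  k ⊗ k ⊗ k ⊗ p ⊗ p ⊗ p ⊗ q ⊕ k ⊗ k ⊗ k ⊗ p ⊗ p ⊗ p ⊗ q ⊕ k ⊗ k ⊗ p ⊗ p ⊗ p ⊗ p ⊗ q ⊕ k ⊗ k ⊗ p ⊗ p ⊗ p ⊗ q ⊗ q
Right:  (k ⊗ q ⊗ p ⊗ p ⊗ p ⊗ p ⊗ k ⊕ q ⊗ p ⊗ k ⊗ k ⊗ p ⊗ q ⊗ p) ⊕ (k ⊗ k ⊗ p ⊗ p ⊗ q ⊗ p ⊗ k ⊕ k ⊗ k ⊗ p ⊗ p ⊗ k ⊗ (p ⊗ q))
  Flatten:  k ⊗ k ⊗ p ⊗ p ⊗ p ⊗ p ⊗ q ⊕ k ⊗ k ⊗ p ⊗ p ⊗ p ⊗ q ⊗ q ⊕ k ⊗ k ⊗ k ⊗ p ⊗ p ⊗ p ⊗ q ⊕ k ⊗ k ⊗ k ⊗ p ⊗ p ⊗ p ⊗ q
  Order the arguments:  k ⊗ k ⊗ k ⊗ p ⊗ p ⊗ p ⊗ q ⊕ k ⊗ k ⊗ k ⊗ p ⊗ p ⊗ p ⊗ q ⊕ k ⊗ k ⊗ p ⊗ p ⊗ p ⊗ p ⊗ q ⊕ k ⊗ k ⊗ p ⊗ p ⊗ p ⊗ q ⊗ q

Answer: yes — both canonical forms are k ⊗ k ⊗ k ⊗ p ⊗ p ⊗ p ⊗ q ⊕ k ⊗ k ⊗ k ⊗ p ⊗ p ⊗ p ⊗ q ⊕ k ⊗ k ⊗ p ⊗ p ⊗ p ⊗ p ⊗ q ⊕ k ⊗ k ⊗ p ⊗ p ⊗ p ⊗ q ⊗ q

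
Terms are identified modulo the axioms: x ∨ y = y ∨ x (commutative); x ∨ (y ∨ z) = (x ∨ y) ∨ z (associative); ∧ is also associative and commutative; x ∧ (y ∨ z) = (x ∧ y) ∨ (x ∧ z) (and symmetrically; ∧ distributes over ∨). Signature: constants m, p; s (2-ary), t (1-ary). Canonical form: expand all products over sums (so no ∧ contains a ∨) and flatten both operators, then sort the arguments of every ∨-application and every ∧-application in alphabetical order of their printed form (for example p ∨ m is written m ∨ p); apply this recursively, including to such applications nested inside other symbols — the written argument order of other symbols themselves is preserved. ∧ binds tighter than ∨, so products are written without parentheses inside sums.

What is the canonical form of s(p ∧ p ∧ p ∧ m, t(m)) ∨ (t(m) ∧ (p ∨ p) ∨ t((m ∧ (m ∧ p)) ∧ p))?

Expand products over sums:  s(m ∧ p ∧ p ∧ p, t(m)) ∨ p ∧ t(m) ∨ p ∧ t(m) ∨ t(m ∧ m ∧ p ∧ p)
Order the arguments:  p ∧ t(m) ∨ p ∧ t(m) ∨ s(m ∧ p ∧ p ∧ p, t(m)) ∨ t(m ∧ m ∧ p ∧ p)

Answer: p ∧ t(m) ∨ p ∧ t(m) ∨ s(m ∧ p ∧ p ∧ p, t(m)) ∨ t(m ∧ m ∧ p ∧ p)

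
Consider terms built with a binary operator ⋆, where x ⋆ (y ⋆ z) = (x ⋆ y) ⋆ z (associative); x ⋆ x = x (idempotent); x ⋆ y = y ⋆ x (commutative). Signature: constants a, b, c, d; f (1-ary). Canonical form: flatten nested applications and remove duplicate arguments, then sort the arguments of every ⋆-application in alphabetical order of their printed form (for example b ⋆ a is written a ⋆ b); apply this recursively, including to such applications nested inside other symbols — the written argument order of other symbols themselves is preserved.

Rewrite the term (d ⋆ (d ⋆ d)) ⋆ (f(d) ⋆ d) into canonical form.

Merge nested applications:  d ⋆ d ⋆ d ⋆ f(d) ⋆ d
Deduplicate:  drop duplicate d, d, d
Sort:  d ⋆ f(d)

Answer: d ⋆ f(d)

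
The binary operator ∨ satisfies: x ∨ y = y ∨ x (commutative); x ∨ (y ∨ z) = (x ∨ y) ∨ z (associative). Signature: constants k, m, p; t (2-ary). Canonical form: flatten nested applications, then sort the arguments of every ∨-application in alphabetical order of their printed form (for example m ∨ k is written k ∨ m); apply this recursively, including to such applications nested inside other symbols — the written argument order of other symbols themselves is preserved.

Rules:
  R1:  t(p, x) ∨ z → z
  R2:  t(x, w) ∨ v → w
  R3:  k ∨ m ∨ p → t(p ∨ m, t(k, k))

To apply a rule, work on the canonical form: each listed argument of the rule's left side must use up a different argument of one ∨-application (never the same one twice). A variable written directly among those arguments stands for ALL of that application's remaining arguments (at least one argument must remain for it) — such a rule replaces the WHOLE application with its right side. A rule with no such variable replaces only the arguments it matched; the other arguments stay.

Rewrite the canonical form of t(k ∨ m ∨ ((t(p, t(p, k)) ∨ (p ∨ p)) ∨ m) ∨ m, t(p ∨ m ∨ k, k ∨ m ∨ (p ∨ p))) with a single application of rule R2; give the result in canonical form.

Canonical form:  t(k ∨ m ∨ m ∨ m ∨ p ∨ p ∨ t(p, t(p, k)), t(k ∨ m ∨ p, k ∨ m ∨ p ∨ p))
R2 matches:  uses t(p, t(p, k));  v := k ∨ m ∨ m ∨ m ∨ p ∨ p, w := t(p, k), x := p
The extension variable absorbs all remaining arguments, so the whole application is rewritten.
Giving:  t(t(p, k), t(k ∨ m ∨ p, k ∨ m ∨ p ∨ p))

Answer: t(t(p, k), t(k ∨ m ∨ p, k ∨ m ∨ p ∨ p))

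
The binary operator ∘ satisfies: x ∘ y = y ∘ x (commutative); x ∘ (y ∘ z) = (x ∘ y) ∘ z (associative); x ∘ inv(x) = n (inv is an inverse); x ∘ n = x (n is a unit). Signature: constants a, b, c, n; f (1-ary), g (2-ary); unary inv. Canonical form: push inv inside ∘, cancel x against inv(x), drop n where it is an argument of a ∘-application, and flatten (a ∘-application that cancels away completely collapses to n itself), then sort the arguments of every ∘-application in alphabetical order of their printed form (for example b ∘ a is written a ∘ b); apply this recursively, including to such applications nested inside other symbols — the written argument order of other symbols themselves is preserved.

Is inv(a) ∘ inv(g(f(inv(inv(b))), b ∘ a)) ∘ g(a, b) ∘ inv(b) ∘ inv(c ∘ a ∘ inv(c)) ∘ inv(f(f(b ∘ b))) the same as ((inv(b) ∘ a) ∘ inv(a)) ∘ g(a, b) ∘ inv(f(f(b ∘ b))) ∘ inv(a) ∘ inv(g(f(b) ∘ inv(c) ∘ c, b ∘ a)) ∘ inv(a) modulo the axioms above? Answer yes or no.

Left:  inv(a) ∘ inv(g(f(inv(inv(b))), b ∘ a)) ∘ g(a, b) ∘ inv(b) ∘ inv(c ∘ a ∘ inv(c)) ∘ inv(f(f(b ∘ b)))
  Push inv inside:  distribute inv over ∘ and collapse double inv
  Inverses cancel:  c cancels
  Collect terms:  inv(a) ∘ inv(a) ∘ inv(g(f(b), a ∘ b)) ∘ g(a, b) ∘ inv(b) ∘ inv(f(f(b ∘ b)))
  Order the arguments:  g(a, b) ∘ inv(a) ∘ inv(a) ∘ inv(b) ∘ inv(f(f(b ∘ b))) ∘ inv(g(f(b), a ∘ b))
Right:  ((inv(b) ∘ a) ∘ inv(a)) ∘ g(a, b) ∘ inv(f(f(b ∘ b))) ∘ inv(a) ∘ inv(g(f(b) ∘ inv(c) ∘ c, b ∘ a)) ∘ inv(a)
  Collect:  inv(b) ∘ inv(a) ∘ inv(a) ∘ g(a, b) ∘ inv(f(f(b ∘ b))) ∘ inv(g(f(b), a ∘ b))
  Sort:  g(a, b) ∘ inv(a) ∘ inv(a) ∘ inv(b) ∘ inv(f(f(b ∘ b))) ∘ inv(g(f(b), a ∘ b))

Answer: yes — both canonical forms are g(a, b) ∘ inv(a) ∘ inv(a) ∘ inv(b) ∘ inv(f(f(b ∘ b))) ∘ inv(g(f(b), a ∘ b))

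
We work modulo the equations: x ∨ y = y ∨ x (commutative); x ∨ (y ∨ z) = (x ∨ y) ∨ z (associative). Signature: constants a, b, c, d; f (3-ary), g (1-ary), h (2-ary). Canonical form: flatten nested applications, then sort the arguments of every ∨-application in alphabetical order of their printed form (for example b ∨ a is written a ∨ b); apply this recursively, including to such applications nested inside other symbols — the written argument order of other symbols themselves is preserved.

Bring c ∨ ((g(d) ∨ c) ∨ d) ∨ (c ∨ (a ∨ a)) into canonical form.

Answer: a ∨ a ∨ c ∨ c ∨ c ∨ d ∨ g(d)

Derivation:
Un-nest:  c ∨ g(d) ∨ c ∨ d ∨ c ∨ a ∨ a
Sort arguments:  a ∨ a ∨ c ∨ c ∨ c ∨ d ∨ g(d)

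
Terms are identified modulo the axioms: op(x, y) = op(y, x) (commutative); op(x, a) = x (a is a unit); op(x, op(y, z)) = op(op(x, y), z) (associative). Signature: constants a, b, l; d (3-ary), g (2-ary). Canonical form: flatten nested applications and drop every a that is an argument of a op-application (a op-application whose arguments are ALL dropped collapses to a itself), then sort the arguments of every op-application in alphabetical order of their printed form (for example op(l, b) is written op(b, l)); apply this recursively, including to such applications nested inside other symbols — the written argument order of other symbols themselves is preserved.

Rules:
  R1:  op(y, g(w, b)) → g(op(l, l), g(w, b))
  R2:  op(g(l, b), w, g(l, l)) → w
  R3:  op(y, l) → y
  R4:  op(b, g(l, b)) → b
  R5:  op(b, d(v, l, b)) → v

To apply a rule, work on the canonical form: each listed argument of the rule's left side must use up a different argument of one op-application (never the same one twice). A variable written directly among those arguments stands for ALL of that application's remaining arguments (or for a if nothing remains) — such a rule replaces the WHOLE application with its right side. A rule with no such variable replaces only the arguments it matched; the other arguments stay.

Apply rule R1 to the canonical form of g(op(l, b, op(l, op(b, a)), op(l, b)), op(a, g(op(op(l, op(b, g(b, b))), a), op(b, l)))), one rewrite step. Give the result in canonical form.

Answer: g(op(b, b, b, l, l, l), g(g(op(l, l), g(b, b)), op(b, l)))

Derivation:
Canonical form:  g(op(b, b, b, l, l, l), g(op(b, g(b, b), l), op(b, l)))
Apply R1:  consuming g(b, b);  w := b, y := op(b, l)
The variable takes the whole remainder — replace the entire application.
Giving:  g(op(b, b, b, l, l, l), g(g(op(l, l), g(b, b)), op(b, l)))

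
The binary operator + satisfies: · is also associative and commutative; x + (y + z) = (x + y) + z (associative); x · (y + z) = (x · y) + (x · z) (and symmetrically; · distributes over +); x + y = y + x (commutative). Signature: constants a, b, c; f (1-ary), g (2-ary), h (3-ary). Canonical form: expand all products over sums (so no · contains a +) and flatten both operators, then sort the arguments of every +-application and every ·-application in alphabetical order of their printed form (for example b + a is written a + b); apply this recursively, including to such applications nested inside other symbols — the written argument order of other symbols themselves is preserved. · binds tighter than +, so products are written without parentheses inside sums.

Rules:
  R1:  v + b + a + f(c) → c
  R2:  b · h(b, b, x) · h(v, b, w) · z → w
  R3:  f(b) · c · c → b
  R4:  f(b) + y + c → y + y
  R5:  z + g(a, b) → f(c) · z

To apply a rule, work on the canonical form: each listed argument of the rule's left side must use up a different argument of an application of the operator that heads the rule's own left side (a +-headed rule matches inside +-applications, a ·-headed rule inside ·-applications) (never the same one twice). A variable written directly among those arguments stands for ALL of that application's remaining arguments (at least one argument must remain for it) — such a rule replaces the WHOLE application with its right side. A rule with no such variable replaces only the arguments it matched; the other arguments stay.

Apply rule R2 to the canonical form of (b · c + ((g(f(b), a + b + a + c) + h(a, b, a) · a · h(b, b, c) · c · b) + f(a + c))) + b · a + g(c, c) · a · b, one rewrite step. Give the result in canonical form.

Answer: a + a · b + a · b · g(c, c) + b · c + f(a + c) + g(f(b), a + a + b + c)

Derivation:
Canonical form:  a · b + a · b · c · h(a, b, a) · h(b, b, c) + a · b · g(c, c) + b · c + f(a + c) + g(f(b), a + a + b + c)
Match R2:  consume b, h(a, b, a), h(b, b, c);  v := a, w := a, x := c, z := a · c
The variable takes the whole remainder — replace the entire application.
New term:  a + a · b + a · b · g(c, c) + b · c + f(a + c) + g(f(b), a + a + b + c)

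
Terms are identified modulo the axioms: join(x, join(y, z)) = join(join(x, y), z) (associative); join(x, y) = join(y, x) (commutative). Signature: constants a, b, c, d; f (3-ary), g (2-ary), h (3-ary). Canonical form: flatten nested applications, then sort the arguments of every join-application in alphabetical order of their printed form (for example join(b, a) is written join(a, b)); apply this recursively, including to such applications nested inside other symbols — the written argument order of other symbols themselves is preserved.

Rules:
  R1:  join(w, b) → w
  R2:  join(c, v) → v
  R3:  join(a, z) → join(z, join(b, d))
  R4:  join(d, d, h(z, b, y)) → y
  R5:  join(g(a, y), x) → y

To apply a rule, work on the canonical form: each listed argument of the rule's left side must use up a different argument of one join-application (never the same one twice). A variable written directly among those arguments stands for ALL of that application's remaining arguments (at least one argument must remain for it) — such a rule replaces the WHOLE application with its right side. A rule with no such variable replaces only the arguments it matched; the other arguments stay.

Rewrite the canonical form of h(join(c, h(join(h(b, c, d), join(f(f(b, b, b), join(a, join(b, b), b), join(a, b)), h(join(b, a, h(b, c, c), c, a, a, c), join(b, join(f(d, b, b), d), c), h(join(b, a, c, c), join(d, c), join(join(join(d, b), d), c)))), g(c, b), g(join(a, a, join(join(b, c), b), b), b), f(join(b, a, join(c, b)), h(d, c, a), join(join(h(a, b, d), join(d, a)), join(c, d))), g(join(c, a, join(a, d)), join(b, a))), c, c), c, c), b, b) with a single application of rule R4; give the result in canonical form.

Canonical form:  h(join(c, c, c, h(join(f(f(b, b, b), join(a, b, b, b), join(a, b)), f(join(a, b, b, c), h(d, c, a), join(a, c, d, d, h(a, b, d))), g(c, b), g(join(a, a, b, b, b, c), b), g(join(a, a, c, d), join(a, b)), h(b, c, d), h(join(a, a, a, b, c, c, h(b, c, c)), join(b, c, d, f(d, b, b)), h(join(a, b, c, c), join(c, d), join(b, c, d, d)))), c, c)), b, b)
R4 matches:  uses d, d, h(a, b, d);  y := d, z := a
Giving:  h(join(c, c, c, h(join(f(f(b, b, b), join(a, b, b, b), join(a, b)), f(join(a, b, b, c), h(d, c, a), join(a, c, d)), g(c, b), g(join(a, a, b, b, b, c), b), g(join(a, a, c, d), join(a, b)), h(b, c, d), h(join(a, a, a, b, c, c, h(b, c, c)), join(b, c, d, f(d, b, b)), h(join(a, b, c, c), join(c, d), join(b, c, d, d)))), c, c)), b, b)

Answer: h(join(c, c, c, h(join(f(f(b, b, b), join(a, b, b, b), join(a, b)), f(join(a, b, b, c), h(d, c, a), join(a, c, d)), g(c, b), g(join(a, a, b, b, b, c), b), g(join(a, a, c, d), join(a, b)), h(b, c, d), h(join(a, a, a, b, c, c, h(b, c, c)), join(b, c, d, f(d, b, b)), h(join(a, b, c, c), join(c, d), join(b, c, d, d)))), c, c)), b, b)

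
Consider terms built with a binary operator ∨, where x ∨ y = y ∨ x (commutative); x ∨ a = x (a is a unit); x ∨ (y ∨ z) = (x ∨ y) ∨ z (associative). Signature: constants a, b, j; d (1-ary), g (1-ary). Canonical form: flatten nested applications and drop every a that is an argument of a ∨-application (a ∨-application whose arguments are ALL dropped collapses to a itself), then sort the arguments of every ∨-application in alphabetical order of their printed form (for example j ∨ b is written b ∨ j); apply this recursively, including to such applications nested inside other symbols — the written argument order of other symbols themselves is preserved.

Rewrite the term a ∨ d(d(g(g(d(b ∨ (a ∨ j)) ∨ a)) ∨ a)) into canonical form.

Answer: d(d(g(g(d(b ∨ j)))))

Derivation:
Inside:  d(d(g(g(d(b ∨ (a ∨ j)) ∨ a)) ∨ a))  →  d(d(g(g(d(b ∨ j)))))
Units out:  drop a
Sort:  d(d(g(g(d(b ∨ j)))))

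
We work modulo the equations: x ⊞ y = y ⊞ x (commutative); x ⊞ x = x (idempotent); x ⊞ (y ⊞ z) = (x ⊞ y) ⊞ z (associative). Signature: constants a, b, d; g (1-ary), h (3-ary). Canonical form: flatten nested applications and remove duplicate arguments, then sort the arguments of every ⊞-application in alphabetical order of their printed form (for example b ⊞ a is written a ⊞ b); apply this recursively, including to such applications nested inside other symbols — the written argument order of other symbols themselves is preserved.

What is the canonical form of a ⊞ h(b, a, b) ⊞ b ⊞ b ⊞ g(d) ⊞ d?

Answer: a ⊞ b ⊞ d ⊞ g(d) ⊞ h(b, a, b)

Derivation:
Idempotence:  drop duplicate b
Order the arguments:  a ⊞ b ⊞ d ⊞ g(d) ⊞ h(b, a, b)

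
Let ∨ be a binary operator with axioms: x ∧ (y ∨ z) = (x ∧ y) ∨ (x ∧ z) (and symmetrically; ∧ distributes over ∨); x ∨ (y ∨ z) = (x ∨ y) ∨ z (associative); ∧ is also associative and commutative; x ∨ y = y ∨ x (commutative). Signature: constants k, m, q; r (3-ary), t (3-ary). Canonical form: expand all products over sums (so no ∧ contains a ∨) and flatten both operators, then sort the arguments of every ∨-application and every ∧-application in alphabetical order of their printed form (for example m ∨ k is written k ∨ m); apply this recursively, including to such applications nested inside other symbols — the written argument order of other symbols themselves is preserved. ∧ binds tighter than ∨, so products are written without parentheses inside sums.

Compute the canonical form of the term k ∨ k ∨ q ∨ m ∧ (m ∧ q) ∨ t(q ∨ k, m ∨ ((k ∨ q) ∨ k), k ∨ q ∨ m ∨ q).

Merge nested applications:  k ∨ k ∨ q ∨ m ∧ m ∧ q ∨ t(k ∨ q, k ∨ k ∨ m ∨ q, k ∨ m ∨ q ∨ q)
Sort:  k ∨ k ∨ m ∧ m ∧ q ∨ q ∨ t(k ∨ q, k ∨ k ∨ m ∨ q, k ∨ m ∨ q ∨ q)

Answer: k ∨ k ∨ m ∧ m ∧ q ∨ q ∨ t(k ∨ q, k ∨ k ∨ m ∨ q, k ∨ m ∨ q ∨ q)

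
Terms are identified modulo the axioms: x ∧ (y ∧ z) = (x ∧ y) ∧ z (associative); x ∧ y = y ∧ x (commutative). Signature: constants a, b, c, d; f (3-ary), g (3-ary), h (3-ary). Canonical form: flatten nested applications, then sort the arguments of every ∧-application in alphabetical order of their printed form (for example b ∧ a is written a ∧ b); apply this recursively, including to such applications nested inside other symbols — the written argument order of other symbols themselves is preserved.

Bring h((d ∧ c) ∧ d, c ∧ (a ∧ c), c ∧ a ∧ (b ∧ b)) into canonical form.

Focus inside:  c ∧ a ∧ (b ∧ b)
Merge nested applications:  c ∧ a ∧ b ∧ b
Sort arguments:  a ∧ b ∧ b ∧ c
Reassemble:  h(c ∧ d ∧ d, a ∧ c ∧ c, a ∧ b ∧ b ∧ c)

Answer: h(c ∧ d ∧ d, a ∧ c ∧ c, a ∧ b ∧ b ∧ c)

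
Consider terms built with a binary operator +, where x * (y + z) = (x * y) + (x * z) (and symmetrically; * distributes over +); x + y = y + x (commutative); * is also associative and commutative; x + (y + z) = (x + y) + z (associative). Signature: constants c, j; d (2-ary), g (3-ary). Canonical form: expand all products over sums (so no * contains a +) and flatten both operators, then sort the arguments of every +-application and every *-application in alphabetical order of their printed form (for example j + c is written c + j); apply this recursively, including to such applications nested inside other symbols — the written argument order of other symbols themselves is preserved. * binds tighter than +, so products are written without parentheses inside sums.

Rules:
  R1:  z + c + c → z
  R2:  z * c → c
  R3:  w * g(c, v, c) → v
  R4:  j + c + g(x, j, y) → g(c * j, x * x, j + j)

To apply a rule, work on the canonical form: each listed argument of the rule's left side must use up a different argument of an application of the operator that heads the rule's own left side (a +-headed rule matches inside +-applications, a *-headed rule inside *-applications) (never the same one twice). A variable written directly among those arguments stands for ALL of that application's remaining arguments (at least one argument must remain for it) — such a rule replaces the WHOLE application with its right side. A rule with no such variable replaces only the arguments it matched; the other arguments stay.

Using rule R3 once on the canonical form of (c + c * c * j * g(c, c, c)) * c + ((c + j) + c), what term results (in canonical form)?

Answer: c + c + c + c * c + j

Derivation:
Canonical form:  c + c + c * c + c * c * c * g(c, c, c) * j + j
Apply R3:  consuming g(c, c, c);  v := c, w := c * c * c * j
The variable takes the whole remainder — replace the entire application.
Result:  c + c + c + c * c + j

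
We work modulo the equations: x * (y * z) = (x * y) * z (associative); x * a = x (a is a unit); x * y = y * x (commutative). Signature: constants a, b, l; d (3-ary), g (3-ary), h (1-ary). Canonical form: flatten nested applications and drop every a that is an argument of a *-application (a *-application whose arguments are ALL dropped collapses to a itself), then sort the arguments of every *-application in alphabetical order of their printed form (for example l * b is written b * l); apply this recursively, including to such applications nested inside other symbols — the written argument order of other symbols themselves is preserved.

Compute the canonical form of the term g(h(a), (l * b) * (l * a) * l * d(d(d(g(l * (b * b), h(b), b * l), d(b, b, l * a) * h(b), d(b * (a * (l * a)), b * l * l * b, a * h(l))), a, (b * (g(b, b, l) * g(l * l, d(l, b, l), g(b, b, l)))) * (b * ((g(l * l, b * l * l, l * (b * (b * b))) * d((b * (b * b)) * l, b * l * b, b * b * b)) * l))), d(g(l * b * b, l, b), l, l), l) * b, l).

Answer: g(h(a), b * b * d(d(d(g(b * b * l, h(b), b * l), d(b, b, l) * h(b), d(b * l, b * b * l * l, h(l))), a, b * b * d(b * b * b * l, b * b * l, b * b * b) * g(b, b, l) * g(l * l, b * l * l, b * b * b * l) * g(l * l, d(l, b, l), g(b, b, l)) * l), d(g(b * b * l, l, b), l, l), l) * l * l * l, l)

Derivation:
Work inside:  (l * b) * (l * a) * l * d(d(d(g(l * (b * b), h(b), b * l), d(b, b, l * a) * h(b), d(b * (a * (l * a)), b * l * l * b, a * h(l))), a, (b * (g(b, b, l) * g(l * l, d(l, b, l), g(b, b, l)))) * (b * ((g(l * l, b * l * l, l * (b * (b * b))) * d((b * (b * b)) * l, b * l * b, b * b * b)) * l))), d(g(l * b * b, l, b), l, l), l) * b
Un-nest:  l * b * l * a * l * d(d(d(g(l * (b * b), h(b), b * l), d(b, b, l * a) * h(b), d(b * (a * (l * a)), b * l * l * b, a * h(l))), a, (b * (g(b, b, l) * g(l * l, d(l, b, l), g(b, b, l)))) * (b * ((g(l * l, b * l * l, l * (b * (b * b))) * d((b * (b * b)) * l, b * l * b, b * b * b)) * l))), d(g(l * b * b, l, b), l, l), l) * b
Canonicalize subterm:  d(d(d(g(l * (b * b), h(b), b * l), d(b, b, l * a) * h(b), d(b * (a * (l * a)), b * l * l * b, a * h(l))), a, (b * (g(b, b, l) * g(l * l, d(l, b, l), g(b, b, l)))) * (b * ((g(l * l, b * l * l, l * (b * (b * b))) * d((b * (b * b)) * l, b * l * b, b * b * b)) * l))), d(g(l * b * b, l, b), l, l), l)  →  d(d(d(g(b * b * l, h(b), b * l), d(b, b, l) * h(b), d(b * l, b * b * l * l, h(l))), a, b * b * d(b * b * b * l, b * b * l, b * b * b) * g(b, b, l) * g(l * l, b * l * l, b * b * b * l) * g(l * l, d(l, b, l), g(b, b, l)) * l), d(g(b * b * l, l, b), l, l), l)
Units out:  drop a
Order the arguments:  b * b * d(d(d(g(b * b * l, h(b), b * l), d(b, b, l) * h(b), d(b * l, b * b * l * l, h(l))), a, b * b * d(b * b * b * l, b * b * l, b * b * b) * g(b, b, l) * g(l * l, b * l * l, b * b * b * l) * g(l * l, d(l, b, l), g(b, b, l)) * l), d(g(b * b * l, l, b), l, l), l) * l * l * l
Rebuild:  g(h(a), b * b * d(d(d(g(b * b * l, h(b), b * l), d(b, b, l) * h(b), d(b * l, b * b * l * l, h(l))), a, b * b * d(b * b * b * l, b * b * l, b * b * b) * g(b, b, l) * g(l * l, b * l * l, b * b * b * l) * g(l * l, d(l, b, l), g(b, b, l)) * l), d(g(b * b * l, l, b), l, l), l) * l * l * l, l)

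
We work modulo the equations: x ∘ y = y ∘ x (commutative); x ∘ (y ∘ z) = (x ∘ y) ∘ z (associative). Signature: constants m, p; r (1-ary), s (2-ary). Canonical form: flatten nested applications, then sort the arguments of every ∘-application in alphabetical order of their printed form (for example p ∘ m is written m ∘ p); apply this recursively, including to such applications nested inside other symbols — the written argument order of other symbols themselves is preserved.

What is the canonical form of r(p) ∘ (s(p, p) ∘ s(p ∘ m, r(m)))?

Answer: r(p) ∘ s(m ∘ p, r(m)) ∘ s(p, p)

Derivation:
Merge nested applications:  r(p) ∘ s(p, p) ∘ s(p ∘ m, r(m))
Simplify inside:  s(p ∘ m, r(m))  →  s(m ∘ p, r(m))
Sort:  r(p) ∘ s(m ∘ p, r(m)) ∘ s(p, p)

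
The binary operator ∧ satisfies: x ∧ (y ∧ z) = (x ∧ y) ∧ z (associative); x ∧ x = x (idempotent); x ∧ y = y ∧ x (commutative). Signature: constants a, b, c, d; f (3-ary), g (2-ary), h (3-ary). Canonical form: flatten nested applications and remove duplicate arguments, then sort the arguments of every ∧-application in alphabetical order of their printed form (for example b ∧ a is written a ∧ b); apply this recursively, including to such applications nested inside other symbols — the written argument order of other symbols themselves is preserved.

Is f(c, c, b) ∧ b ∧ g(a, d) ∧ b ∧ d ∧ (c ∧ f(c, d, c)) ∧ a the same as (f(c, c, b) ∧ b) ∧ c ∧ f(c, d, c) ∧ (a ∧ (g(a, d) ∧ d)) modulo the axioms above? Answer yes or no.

Left:  f(c, c, b) ∧ b ∧ g(a, d) ∧ b ∧ d ∧ (c ∧ f(c, d, c)) ∧ a
  Un-nest:  f(c, c, b) ∧ b ∧ g(a, d) ∧ b ∧ d ∧ c ∧ f(c, d, c) ∧ a
  Idempotence:  drop duplicate b
  Sort arguments:  a ∧ b ∧ c ∧ d ∧ f(c, c, b) ∧ f(c, d, c) ∧ g(a, d)
Right:  (f(c, c, b) ∧ b) ∧ c ∧ f(c, d, c) ∧ (a ∧ (g(a, d) ∧ d))
  Un-nest:  f(c, c, b) ∧ b ∧ c ∧ f(c, d, c) ∧ a ∧ g(a, d) ∧ d
  Sort arguments:  a ∧ b ∧ c ∧ d ∧ f(c, c, b) ∧ f(c, d, c) ∧ g(a, d)

Answer: yes — both canonical forms are a ∧ b ∧ c ∧ d ∧ f(c, c, b) ∧ f(c, d, c) ∧ g(a, d)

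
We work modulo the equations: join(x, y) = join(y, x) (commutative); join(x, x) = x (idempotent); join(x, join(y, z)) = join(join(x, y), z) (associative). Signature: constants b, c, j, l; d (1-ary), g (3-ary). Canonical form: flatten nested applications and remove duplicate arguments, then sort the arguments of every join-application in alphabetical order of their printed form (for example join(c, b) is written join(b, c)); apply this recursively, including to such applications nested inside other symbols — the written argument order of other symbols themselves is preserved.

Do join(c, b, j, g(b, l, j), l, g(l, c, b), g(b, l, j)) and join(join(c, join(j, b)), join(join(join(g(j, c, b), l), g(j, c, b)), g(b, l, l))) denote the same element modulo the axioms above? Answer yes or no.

Answer: no — join(b, c, g(b, l, j), g(l, c, b), j, l) vs join(b, c, g(b, l, l), g(j, c, b), j, l)

Derivation:
Left:  join(c, b, j, g(b, l, j), l, g(l, c, b), g(b, l, j))
  Drop duplicates:  drop duplicate g(b, l, j)
  Order the arguments:  join(b, c, g(b, l, j), g(l, c, b), j, l)
Right:  join(join(c, join(j, b)), join(join(join(g(j, c, b), l), g(j, c, b)), g(b, l, l)))
  Flatten:  join(c, j, b, g(j, c, b), l, g(j, c, b), g(b, l, l))
  Deduplicate:  drop duplicate g(j, c, b)
  Sort arguments:  join(b, c, g(b, l, l), g(j, c, b), j, l)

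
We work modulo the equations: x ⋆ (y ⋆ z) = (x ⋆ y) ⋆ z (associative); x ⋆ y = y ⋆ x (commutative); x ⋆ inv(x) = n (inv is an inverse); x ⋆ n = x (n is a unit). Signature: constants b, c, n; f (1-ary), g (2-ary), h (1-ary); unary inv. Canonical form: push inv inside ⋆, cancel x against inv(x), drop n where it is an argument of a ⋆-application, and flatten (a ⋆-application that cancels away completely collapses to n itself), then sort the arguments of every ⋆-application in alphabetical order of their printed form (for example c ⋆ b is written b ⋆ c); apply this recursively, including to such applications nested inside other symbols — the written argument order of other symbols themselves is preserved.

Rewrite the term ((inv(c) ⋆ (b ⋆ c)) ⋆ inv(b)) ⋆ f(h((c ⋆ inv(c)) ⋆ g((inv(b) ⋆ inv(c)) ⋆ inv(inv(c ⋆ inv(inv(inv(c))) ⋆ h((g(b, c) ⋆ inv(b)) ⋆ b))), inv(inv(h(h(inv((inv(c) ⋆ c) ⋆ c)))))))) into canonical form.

Answer: f(h(g(h(g(b, c)) ⋆ inv(b) ⋆ inv(c), h(h(inv(c))))))

Derivation:
Push inv inside:  distribute inv over ⋆ and collapse double inv
Cancel:  c cancels; b cancels
Combine occurrences:  f(h(g(h(g(b, c)) ⋆ inv(b) ⋆ inv(c), h(h(inv(c))))))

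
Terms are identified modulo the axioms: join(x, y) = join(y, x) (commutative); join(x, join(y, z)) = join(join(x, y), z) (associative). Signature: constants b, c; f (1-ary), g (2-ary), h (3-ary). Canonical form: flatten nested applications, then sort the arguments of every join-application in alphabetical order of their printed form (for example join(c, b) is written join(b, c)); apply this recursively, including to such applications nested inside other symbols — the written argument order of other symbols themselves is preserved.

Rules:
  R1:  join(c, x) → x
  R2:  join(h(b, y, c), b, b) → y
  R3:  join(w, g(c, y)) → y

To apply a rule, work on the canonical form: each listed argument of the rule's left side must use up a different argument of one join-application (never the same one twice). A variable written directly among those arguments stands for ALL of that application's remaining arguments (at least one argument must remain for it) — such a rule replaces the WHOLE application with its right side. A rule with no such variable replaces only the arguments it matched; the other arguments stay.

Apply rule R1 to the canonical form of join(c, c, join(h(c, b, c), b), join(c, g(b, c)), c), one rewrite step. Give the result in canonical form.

Canonical form:  join(b, c, c, c, c, g(b, c), h(c, b, c))
Apply R1:  consuming c;  x := join(b, c, c, c, g(b, c), h(c, b, c))
The variable takes the whole remainder — replace the entire application.
Giving:  join(b, c, c, c, g(b, c), h(c, b, c))

Answer: join(b, c, c, c, g(b, c), h(c, b, c))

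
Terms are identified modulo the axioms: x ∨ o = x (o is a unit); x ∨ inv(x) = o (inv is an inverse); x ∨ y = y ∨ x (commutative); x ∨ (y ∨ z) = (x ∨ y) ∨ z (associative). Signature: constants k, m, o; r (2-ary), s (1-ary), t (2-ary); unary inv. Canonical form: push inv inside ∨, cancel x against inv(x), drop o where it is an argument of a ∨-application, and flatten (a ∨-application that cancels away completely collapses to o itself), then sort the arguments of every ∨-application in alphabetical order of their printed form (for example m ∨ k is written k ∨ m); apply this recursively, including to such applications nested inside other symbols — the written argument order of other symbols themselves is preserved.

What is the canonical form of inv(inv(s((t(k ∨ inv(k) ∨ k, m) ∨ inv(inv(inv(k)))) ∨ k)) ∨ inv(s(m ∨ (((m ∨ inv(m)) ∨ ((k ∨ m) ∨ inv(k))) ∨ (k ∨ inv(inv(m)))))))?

Answer: s(k ∨ m ∨ m ∨ m) ∨ s(t(k, m))

Derivation:
Push inv inside:  distribute inv over ∨ and collapse double inv
Collect:  s(t(k, m)) ∨ s(k ∨ m ∨ m ∨ m)
Order the arguments:  s(k ∨ m ∨ m ∨ m) ∨ s(t(k, m))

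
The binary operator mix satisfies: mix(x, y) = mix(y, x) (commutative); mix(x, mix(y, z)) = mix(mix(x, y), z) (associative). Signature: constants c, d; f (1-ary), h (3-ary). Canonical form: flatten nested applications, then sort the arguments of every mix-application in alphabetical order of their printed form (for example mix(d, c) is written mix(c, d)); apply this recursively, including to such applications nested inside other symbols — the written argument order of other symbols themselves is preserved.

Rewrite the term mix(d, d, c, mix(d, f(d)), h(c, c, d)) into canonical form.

Answer: mix(c, d, d, d, f(d), h(c, c, d))

Derivation:
Flatten:  mix(d, d, c, d, f(d), h(c, c, d))
Sort:  mix(c, d, d, d, f(d), h(c, c, d))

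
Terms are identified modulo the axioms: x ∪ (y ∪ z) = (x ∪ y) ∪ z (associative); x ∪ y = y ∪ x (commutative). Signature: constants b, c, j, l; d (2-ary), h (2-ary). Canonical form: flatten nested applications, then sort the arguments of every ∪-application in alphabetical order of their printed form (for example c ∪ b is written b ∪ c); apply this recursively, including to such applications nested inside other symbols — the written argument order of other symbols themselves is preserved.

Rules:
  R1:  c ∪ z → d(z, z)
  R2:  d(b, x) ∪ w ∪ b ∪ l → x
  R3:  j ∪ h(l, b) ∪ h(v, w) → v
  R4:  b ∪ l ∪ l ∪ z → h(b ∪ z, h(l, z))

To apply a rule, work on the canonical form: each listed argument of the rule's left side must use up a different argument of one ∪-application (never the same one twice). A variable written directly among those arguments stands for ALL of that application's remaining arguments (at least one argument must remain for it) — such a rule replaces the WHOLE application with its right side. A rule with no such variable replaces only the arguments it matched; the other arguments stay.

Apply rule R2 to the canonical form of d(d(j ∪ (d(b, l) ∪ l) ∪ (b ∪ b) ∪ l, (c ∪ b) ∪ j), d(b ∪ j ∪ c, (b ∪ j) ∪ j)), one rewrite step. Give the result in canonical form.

Canonical form:  d(d(b ∪ b ∪ d(b, l) ∪ j ∪ l ∪ l, b ∪ c ∪ j), d(b ∪ c ∪ j, b ∪ j ∪ j))
Match R2:  consume b, d(b, l), l;  w := b ∪ j ∪ l, x := l
The variable takes the whole remainder — replace the entire application.
Giving:  d(d(l, b ∪ c ∪ j), d(b ∪ c ∪ j, b ∪ j ∪ j))

Answer: d(d(l, b ∪ c ∪ j), d(b ∪ c ∪ j, b ∪ j ∪ j))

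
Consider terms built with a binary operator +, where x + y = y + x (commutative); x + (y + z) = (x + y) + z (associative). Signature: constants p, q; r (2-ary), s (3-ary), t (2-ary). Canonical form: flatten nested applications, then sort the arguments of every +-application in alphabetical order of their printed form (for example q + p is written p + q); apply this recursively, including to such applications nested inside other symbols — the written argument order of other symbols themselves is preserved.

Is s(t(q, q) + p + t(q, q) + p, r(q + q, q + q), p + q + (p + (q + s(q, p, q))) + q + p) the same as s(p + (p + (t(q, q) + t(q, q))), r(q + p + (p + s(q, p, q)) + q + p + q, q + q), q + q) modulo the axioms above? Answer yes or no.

Answer: no — s(p + p + t(q, q) + t(q, q), r(q + q, q + q), p + p + p + q + q + q + s(q, p, q)) vs s(p + p + t(q, q) + t(q, q), r(p + p + p + q + q + q + s(q, p, q), q + q), q + q)

Derivation:
Left:  s(t(q, q) + p + t(q, q) + p, r(q + q, q + q), p + q + (p + (q + s(q, p, q))) + q + p)
  Work inside:  p + q + (p + (q + s(q, p, q))) + q + p
  Un-nest:  p + q + p + q + s(q, p, q) + q + p
  Sort arguments:  p + p + p + q + q + q + s(q, p, q)
  Reassemble:  s(p + p + t(q, q) + t(q, q), r(q + q, q + q), p + p + p + q + q + q + s(q, p, q))
Right:  s(p + (p + (t(q, q) + t(q, q))), r(q + p + (p + s(q, p, q)) + q + p + q, q + q), q + q)
  Descend into:  q + p + (p + s(q, p, q)) + q + p + q
  Un-nest:  q + p + p + s(q, p, q) + q + p + q
  Order the arguments:  p + p + p + q + q + q + s(q, p, q)
  Reassemble:  s(p + p + t(q, q) + t(q, q), r(p + p + p + q + q + q + s(q, p, q), q + q), q + q)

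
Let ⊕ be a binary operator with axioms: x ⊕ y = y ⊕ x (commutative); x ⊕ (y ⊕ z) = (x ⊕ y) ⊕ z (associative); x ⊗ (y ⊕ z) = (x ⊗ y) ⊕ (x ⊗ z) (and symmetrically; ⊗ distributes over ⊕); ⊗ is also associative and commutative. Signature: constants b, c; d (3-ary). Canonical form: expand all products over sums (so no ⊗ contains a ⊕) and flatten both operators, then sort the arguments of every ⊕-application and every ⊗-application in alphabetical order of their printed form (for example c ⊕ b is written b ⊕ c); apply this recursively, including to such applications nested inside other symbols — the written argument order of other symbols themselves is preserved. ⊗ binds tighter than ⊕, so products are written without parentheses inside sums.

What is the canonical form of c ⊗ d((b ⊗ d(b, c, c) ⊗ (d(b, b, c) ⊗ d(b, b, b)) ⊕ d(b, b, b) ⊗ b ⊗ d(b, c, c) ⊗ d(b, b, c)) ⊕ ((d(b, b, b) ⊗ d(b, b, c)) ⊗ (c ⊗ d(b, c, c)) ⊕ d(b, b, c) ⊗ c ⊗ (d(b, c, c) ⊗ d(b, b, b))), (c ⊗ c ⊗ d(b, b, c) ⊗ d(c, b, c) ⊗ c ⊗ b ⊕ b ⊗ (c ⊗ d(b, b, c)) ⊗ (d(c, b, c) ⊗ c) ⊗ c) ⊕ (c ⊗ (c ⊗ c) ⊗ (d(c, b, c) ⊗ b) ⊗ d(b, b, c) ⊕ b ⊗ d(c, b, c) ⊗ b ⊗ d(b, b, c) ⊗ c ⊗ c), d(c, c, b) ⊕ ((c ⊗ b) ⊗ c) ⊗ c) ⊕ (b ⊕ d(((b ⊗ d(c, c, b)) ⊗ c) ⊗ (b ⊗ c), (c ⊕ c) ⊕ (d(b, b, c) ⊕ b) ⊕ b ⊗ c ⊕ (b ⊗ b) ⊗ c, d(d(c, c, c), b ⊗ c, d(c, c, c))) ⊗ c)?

Flatten:  c ⊗ d(b ⊗ d(b, b, b) ⊗ d(b, b, c) ⊗ d(b, c, c) ⊕ b ⊗ d(b, b, b) ⊗ d(b, b, c) ⊗ d(b, c, c) ⊕ c ⊗ d(b, b, b) ⊗ d(b, b, c) ⊗ d(b, c, c) ⊕ c ⊗ d(b, b, b) ⊗ d(b, b, c) ⊗ d(b, c, c), b ⊗ b ⊗ c ⊗ c ⊗ d(b, b, c) ⊗ d(c, b, c) ⊕ b ⊗ c ⊗ c ⊗ c ⊗ d(b, b, c) ⊗ d(c, b, c) ⊕ b ⊗ c ⊗ c ⊗ c ⊗ d(b, b, c) ⊗ d(c, b, c) ⊕ b ⊗ c ⊗ c ⊗ c ⊗ d(b, b, c) ⊗ d(c, b, c), b ⊗ c ⊗ c ⊗ c ⊕ d(c, c, b)) ⊕ b ⊕ c ⊗ d(b ⊗ b ⊗ c ⊗ c ⊗ d(c, c, b), b ⊕ b ⊗ b ⊗ c ⊕ b ⊗ c ⊕ c ⊕ c ⊕ d(b, b, c), d(d(c, c, c), b ⊗ c, d(c, c, c)))
Order the arguments:  b ⊕ c ⊗ d(b ⊗ b ⊗ c ⊗ c ⊗ d(c, c, b), b ⊕ b ⊗ b ⊗ c ⊕ b ⊗ c ⊕ c ⊕ c ⊕ d(b, b, c), d(d(c, c, c), b ⊗ c, d(c, c, c))) ⊕ c ⊗ d(b ⊗ d(b, b, b) ⊗ d(b, b, c) ⊗ d(b, c, c) ⊕ b ⊗ d(b, b, b) ⊗ d(b, b, c) ⊗ d(b, c, c) ⊕ c ⊗ d(b, b, b) ⊗ d(b, b, c) ⊗ d(b, c, c) ⊕ c ⊗ d(b, b, b) ⊗ d(b, b, c) ⊗ d(b, c, c), b ⊗ b ⊗ c ⊗ c ⊗ d(b, b, c) ⊗ d(c, b, c) ⊕ b ⊗ c ⊗ c ⊗ c ⊗ d(b, b, c) ⊗ d(c, b, c) ⊕ b ⊗ c ⊗ c ⊗ c ⊗ d(b, b, c) ⊗ d(c, b, c) ⊕ b ⊗ c ⊗ c ⊗ c ⊗ d(b, b, c) ⊗ d(c, b, c), b ⊗ c ⊗ c ⊗ c ⊕ d(c, c, b))

Answer: b ⊕ c ⊗ d(b ⊗ b ⊗ c ⊗ c ⊗ d(c, c, b), b ⊕ b ⊗ b ⊗ c ⊕ b ⊗ c ⊕ c ⊕ c ⊕ d(b, b, c), d(d(c, c, c), b ⊗ c, d(c, c, c))) ⊕ c ⊗ d(b ⊗ d(b, b, b) ⊗ d(b, b, c) ⊗ d(b, c, c) ⊕ b ⊗ d(b, b, b) ⊗ d(b, b, c) ⊗ d(b, c, c) ⊕ c ⊗ d(b, b, b) ⊗ d(b, b, c) ⊗ d(b, c, c) ⊕ c ⊗ d(b, b, b) ⊗ d(b, b, c) ⊗ d(b, c, c), b ⊗ b ⊗ c ⊗ c ⊗ d(b, b, c) ⊗ d(c, b, c) ⊕ b ⊗ c ⊗ c ⊗ c ⊗ d(b, b, c) ⊗ d(c, b, c) ⊕ b ⊗ c ⊗ c ⊗ c ⊗ d(b, b, c) ⊗ d(c, b, c) ⊕ b ⊗ c ⊗ c ⊗ c ⊗ d(b, b, c) ⊗ d(c, b, c), b ⊗ c ⊗ c ⊗ c ⊕ d(c, c, b))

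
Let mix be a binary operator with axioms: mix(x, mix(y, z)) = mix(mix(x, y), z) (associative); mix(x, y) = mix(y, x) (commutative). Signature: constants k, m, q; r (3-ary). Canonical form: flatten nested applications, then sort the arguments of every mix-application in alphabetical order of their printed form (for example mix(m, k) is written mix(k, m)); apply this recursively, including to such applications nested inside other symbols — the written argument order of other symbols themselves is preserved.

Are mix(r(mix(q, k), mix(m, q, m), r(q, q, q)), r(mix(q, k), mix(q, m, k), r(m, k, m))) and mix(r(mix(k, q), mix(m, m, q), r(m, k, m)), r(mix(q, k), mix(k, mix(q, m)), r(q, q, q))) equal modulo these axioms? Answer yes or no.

Answer: no — mix(r(mix(k, q), mix(k, m, q), r(m, k, m)), r(mix(k, q), mix(m, m, q), r(q, q, q))) vs mix(r(mix(k, q), mix(k, m, q), r(q, q, q)), r(mix(k, q), mix(m, m, q), r(m, k, m)))

Derivation:
Left:  mix(r(mix(q, k), mix(m, q, m), r(q, q, q)), r(mix(q, k), mix(q, m, k), r(m, k, m)))
  Simplify inside:  r(mix(q, k), mix(m, q, m), r(q, q, q))  →  r(mix(k, q), mix(m, m, q), r(q, q, q))
  Simplify inside:  r(mix(q, k), mix(q, m, k), r(m, k, m))  →  r(mix(k, q), mix(k, m, q), r(m, k, m))
  Sort:  mix(r(mix(k, q), mix(k, m, q), r(m, k, m)), r(mix(k, q), mix(m, m, q), r(q, q, q)))
Right:  mix(r(mix(k, q), mix(m, m, q), r(m, k, m)), r(mix(q, k), mix(k, mix(q, m)), r(q, q, q)))
  Inside:  r(mix(q, k), mix(k, mix(q, m)), r(q, q, q))  →  r(mix(k, q), mix(k, m, q), r(q, q, q))
  Order the arguments:  mix(r(mix(k, q), mix(k, m, q), r(q, q, q)), r(mix(k, q), mix(m, m, q), r(m, k, m)))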